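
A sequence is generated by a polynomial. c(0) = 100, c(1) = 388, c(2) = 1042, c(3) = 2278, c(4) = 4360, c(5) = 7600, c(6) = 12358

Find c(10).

Δ: 288 , 654 , 1236 , 2082 , 3240 , 4758
Δ²: 366 , 582 , 846 , 1158 , 1518
Δ³: 216 , 264 , 312 , 360
Δ⁴: 48 , 48 , 48
Fourth differences constant at 48.
360 + 48 = 408;  1518 + 408 = 1926;  4758 + 1926 = 6684;  12358 + 6684 = 19042
408 + 48 = 456;  1926 + 456 = 2382;  6684 + 2382 = 9066;  19042 + 9066 = 28108
456 + 48 = 504;  2382 + 504 = 2886;  9066 + 2886 = 11952;  28108 + 11952 = 40060
504 + 48 = 552;  2886 + 552 = 3438;  11952 + 3438 = 15390;  40060 + 15390 = 55450

55450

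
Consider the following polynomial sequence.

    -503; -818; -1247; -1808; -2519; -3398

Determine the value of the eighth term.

-5732

D1: -315  -429  -561  -711  -879
D2: -114  -132  -150  -168
D3: -18  -18  -18
The third differences are constant (-18).
-168 − 18 = -186;  -879 − 186 = -1065;  -3398 − 1065 = -4463
-186 − 18 = -204;  -1065 − 204 = -1269;  -4463 − 1269 = -5732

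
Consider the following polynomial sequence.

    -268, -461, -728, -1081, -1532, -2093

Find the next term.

-193  -267  -353  -451  -561
-74  -86  -98  -110
-12  -12  -12
Third differences constant at -12.
-110 − 12 = -122;  -561 − 122 = -683;  -2093 − 683 = -2776

-2776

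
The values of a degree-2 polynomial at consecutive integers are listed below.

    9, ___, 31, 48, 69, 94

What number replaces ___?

18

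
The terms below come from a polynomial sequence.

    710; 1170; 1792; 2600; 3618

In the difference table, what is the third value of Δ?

D1: 460, 622, 808, 1018
D2: 162, 186, 210
D3: 24, 24

808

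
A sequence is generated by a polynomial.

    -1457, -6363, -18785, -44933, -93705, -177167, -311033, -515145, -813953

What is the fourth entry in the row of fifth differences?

-480

D1: -4906, -12422, -26148, -48772, -83462, -133866, -204112, -298808
D2: -7516, -13726, -22624, -34690, -50404, -70246, -94696
D3: -6210, -8898, -12066, -15714, -19842, -24450
D4: -2688, -3168, -3648, -4128, -4608
D5: -480, -480, -480, -480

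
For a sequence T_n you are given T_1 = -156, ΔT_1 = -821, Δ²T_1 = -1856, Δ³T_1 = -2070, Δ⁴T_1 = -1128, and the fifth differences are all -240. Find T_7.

Build the table forward from the leading diagonal:
Fifth differences: -240, -240, -240, -240, -240, -240, -240
Fourth differences: -1128, -1368, -1608, -1848, -2088, -2328, -2568
Third differences: -2070, -3198, -4566, -6174, -8022, -10110, -12438
Second differences: -1856, -3926, -7124, -11690, -17864, -25886, -35996
First differences: -821, -2677, -6603, -13727, -25417, -43281, -69167
T: -156, -977, -3654, -10257, -23984, -49401, -92682

-92682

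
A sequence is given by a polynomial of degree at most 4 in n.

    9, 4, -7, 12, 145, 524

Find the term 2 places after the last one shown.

First differences: -5, -11, 19, 133, 379
Second differences: -6, 30, 114, 246
Third differences: 36, 84, 132
Fourth differences: 48, 48
The fourth differences are constant (48).
132 + 48 = 180;  246 + 180 = 426;  379 + 426 = 805;  524 + 805 = 1329
180 + 48 = 228;  426 + 228 = 654;  805 + 654 = 1459;  1329 + 1459 = 2788

2788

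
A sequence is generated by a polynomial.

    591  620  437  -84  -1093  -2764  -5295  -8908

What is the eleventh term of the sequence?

-28819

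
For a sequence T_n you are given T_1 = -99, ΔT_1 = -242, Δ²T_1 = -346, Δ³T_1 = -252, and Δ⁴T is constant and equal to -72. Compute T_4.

Build the table forward from the leading diagonal:
Δ⁴: -72  -72  -72  -72
Δ³: -252  -324  -396  -468
Δ²: -346  -598  -922  -1318
Δ: -242  -588  -1186  -2108
T: -99  -341  -929  -2115

-2115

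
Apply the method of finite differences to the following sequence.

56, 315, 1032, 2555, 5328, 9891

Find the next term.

First differences: 259, 717, 1523, 2773, 4563
Second differences: 458, 806, 1250, 1790
Third differences: 348, 444, 540
Fourth differences: 96, 96
Fourth differences constant at 96.
540 + 96 = 636;  1790 + 636 = 2426;  4563 + 2426 = 6989;  9891 + 6989 = 16880

16880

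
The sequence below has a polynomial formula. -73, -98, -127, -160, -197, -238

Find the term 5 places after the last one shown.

-503

First differences: -25 , -29 , -33 , -37 , -41
Second differences: -4 , -4 , -4 , -4
Second differences constant at -4.
-41 − 4 = -45;  -238 − 45 = -283
-45 − 4 = -49;  -283 − 49 = -332
-49 − 4 = -53;  -332 − 53 = -385
-53 − 4 = -57;  -385 − 57 = -442
-57 − 4 = -61;  -442 − 61 = -503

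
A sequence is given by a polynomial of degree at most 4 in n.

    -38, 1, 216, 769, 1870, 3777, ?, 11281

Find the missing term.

Using the first 6 terms:
Δ: 39  215  553  1101  1907
Δ²: 176  338  548  806
Δ³: 162  210  258
Δ⁴: 48  48
Constant fourth difference = 48.
Extend forward: 258 + 48 = 306;  806 + 306 = 1112;  1907 + 1112 = 3019;  3777 + 3019 = 6796

6796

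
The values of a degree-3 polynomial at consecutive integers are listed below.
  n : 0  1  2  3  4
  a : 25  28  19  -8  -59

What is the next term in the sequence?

First differences: 3, -9, -27, -51
Second differences: -12, -18, -24
Third differences: -6, -6
The third differences are constant (-6).
-24 − 6 = -30;  -51 − 30 = -81;  -59 − 81 = -140

-140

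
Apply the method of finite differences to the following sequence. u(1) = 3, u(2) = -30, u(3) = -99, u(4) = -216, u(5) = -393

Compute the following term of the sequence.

D1: -33 , -69 , -117 , -177
D2: -36 , -48 , -60
D3: -12 , -12
Constant third difference = -12, so extend:
-60 − 12 = -72;  -177 − 72 = -249;  -393 − 249 = -642

-642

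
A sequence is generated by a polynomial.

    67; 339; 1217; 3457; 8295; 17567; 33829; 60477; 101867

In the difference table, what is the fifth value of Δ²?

First differences: 272, 878, 2240, 4838, 9272, 16262, 26648, 41390
Second differences: 606, 1362, 2598, 4434, 6990, 10386, 14742
Third differences: 756, 1236, 1836, 2556, 3396, 4356
Fourth differences: 480, 600, 720, 840, 960
Fifth differences: 120, 120, 120, 120

6990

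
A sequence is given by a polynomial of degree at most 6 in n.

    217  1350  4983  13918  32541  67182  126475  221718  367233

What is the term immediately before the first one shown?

D1: 1133, 3633, 8935, 18623, 34641, 59293, 95243, 145515
D2: 2500, 5302, 9688, 16018, 24652, 35950, 50272
D3: 2802, 4386, 6330, 8634, 11298, 14322
D4: 1584, 1944, 2304, 2664, 3024
D5: 360, 360, 360, 360
The fifth differences are constant at 360.
Work back: 1584 − 360 = 1224;  2802 − 1224 = 1578;  2500 − 1578 = 922;  1133 − 922 = 211;  217 − 211 = 6

6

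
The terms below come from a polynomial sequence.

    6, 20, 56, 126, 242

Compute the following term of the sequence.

416

14, 36, 70, 116
22, 34, 46
12, 12
Constant third difference = 12, so extend:
46 + 12 = 58;  116 + 58 = 174;  242 + 174 = 416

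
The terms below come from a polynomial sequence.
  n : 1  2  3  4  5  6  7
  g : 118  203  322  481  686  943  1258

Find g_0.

Δ: 85  119  159  205  257  315
Δ²: 34  40  46  52  58
Δ³: 6  6  6  6
The third differences are constant at 6.
Work back: 34 − 6 = 28;  85 − 28 = 57;  118 − 57 = 61

61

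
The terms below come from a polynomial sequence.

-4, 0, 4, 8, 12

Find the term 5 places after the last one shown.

32

First differences: 4, 4, 4, 4
Constant first difference = 4, so extend:
12 + 4 = 16
16 + 4 = 20
20 + 4 = 24
24 + 4 = 28
28 + 4 = 32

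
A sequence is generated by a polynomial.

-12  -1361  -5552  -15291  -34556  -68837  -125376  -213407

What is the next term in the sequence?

-344396

First differences: -1349  -4191  -9739  -19265  -34281  -56539  -88031
Second differences: -2842  -5548  -9526  -15016  -22258  -31492
Third differences: -2706  -3978  -5490  -7242  -9234
Fourth differences: -1272  -1512  -1752  -1992
Fifth differences: -240  -240  -240
Fifth differences constant at -240.
-1992 − 240 = -2232;  -9234 − 2232 = -11466;  -31492 − 11466 = -42958;  -88031 − 42958 = -130989;  -213407 − 130989 = -344396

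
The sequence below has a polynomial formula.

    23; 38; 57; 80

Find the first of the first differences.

Δ: 15, 19, 23
Δ²: 4, 4

15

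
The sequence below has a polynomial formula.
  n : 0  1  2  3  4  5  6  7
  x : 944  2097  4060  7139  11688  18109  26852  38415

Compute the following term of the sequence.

53344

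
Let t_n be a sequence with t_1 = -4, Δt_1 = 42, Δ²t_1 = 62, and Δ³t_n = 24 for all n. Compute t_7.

1658

Build the table forward from the leading diagonal:
Third differences: 24, 24, 24, 24, 24, 24, 24
Second differences: 62, 86, 110, 134, 158, 182, 206
First differences: 42, 104, 190, 300, 434, 592, 774
t: -4, 38, 142, 332, 632, 1066, 1658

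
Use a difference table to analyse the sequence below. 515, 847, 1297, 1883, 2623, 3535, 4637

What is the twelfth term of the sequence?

13627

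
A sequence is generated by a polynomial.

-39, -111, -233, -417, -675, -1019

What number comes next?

-1461

D1: -72  -122  -184  -258  -344
D2: -50  -62  -74  -86
D3: -12  -12  -12
The third differences are constant (-12).
-86 − 12 = -98;  -344 − 98 = -442;  -1019 − 442 = -1461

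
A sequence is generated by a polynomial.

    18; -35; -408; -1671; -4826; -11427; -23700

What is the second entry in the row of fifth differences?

-120

D1: -53, -373, -1263, -3155, -6601, -12273
D2: -320, -890, -1892, -3446, -5672
D3: -570, -1002, -1554, -2226
D4: -432, -552, -672
D5: -120, -120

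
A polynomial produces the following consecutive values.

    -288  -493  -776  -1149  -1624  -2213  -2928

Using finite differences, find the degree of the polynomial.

Δ: -205, -283, -373, -475, -589, -715
Δ²: -78, -90, -102, -114, -126
Δ³: -12, -12, -12, -12
The third differences are constant, so the polynomial has degree 3.

3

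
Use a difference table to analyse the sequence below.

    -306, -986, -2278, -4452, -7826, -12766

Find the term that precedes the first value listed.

-16

D1: -680, -1292, -2174, -3374, -4940
D2: -612, -882, -1200, -1566
D3: -270, -318, -366
D4: -48, -48
The fourth differences are constant at -48.
Work back: -270 + 48 = -222;  -612 + 222 = -390;  -680 + 390 = -290;  -306 + 290 = -16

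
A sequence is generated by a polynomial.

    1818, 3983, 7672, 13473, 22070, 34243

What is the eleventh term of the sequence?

2165, 3689, 5801, 8597, 12173
1524, 2112, 2796, 3576
588, 684, 780
96, 96
Fourth differences constant at 96.
780 + 96 = 876;  3576 + 876 = 4452;  12173 + 4452 = 16625;  34243 + 16625 = 50868
876 + 96 = 972;  4452 + 972 = 5424;  16625 + 5424 = 22049;  50868 + 22049 = 72917
972 + 96 = 1068;  5424 + 1068 = 6492;  22049 + 6492 = 28541;  72917 + 28541 = 101458
1068 + 96 = 1164;  6492 + 1164 = 7656;  28541 + 7656 = 36197;  101458 + 36197 = 137655
1164 + 96 = 1260;  7656 + 1260 = 8916;  36197 + 8916 = 45113;  137655 + 45113 = 182768

182768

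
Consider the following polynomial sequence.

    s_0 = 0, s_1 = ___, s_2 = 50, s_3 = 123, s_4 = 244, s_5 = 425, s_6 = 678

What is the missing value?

Using the last 5 terms:
First differences: 73, 121, 181, 253
Second differences: 48, 60, 72
Third differences: 12, 12
Constant third difference = 12.
Extend backward: 48 − 12 = 36;  73 − 36 = 37;  50 − 37 = 13

13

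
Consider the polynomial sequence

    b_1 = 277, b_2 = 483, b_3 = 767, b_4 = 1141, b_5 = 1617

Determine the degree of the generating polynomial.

3

D1: 206, 284, 374, 476
D2: 78, 90, 102
D3: 12, 12
The third differences are constant, so the polynomial has degree 3.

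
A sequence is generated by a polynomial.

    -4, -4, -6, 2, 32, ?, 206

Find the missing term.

96

Using the first 5 terms:
First differences: 0  -2  8  30
Second differences: -2  10  22
Third differences: 12  12
Constant third difference = 12.
Extend forward: 22 + 12 = 34;  30 + 34 = 64;  32 + 64 = 96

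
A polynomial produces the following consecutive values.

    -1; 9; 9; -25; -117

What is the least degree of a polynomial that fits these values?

Δ: 10, 0, -34, -92
Δ²: -10, -34, -58
Δ³: -24, -24
The third differences are constant, so the polynomial has degree 3.

3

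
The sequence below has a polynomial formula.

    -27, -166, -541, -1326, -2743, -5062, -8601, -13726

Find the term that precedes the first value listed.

2

D1: -139  -375  -785  -1417  -2319  -3539  -5125
D2: -236  -410  -632  -902  -1220  -1586
D3: -174  -222  -270  -318  -366
D4: -48  -48  -48  -48
The fourth differences are constant at -48.
Work back: -174 + 48 = -126;  -236 + 126 = -110;  -139 + 110 = -29;  -27 + 29 = 2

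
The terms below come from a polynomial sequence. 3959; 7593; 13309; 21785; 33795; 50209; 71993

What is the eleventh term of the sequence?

235509

Δ: 3634 , 5716 , 8476 , 12010 , 16414 , 21784
Δ²: 2082 , 2760 , 3534 , 4404 , 5370
Δ³: 678 , 774 , 870 , 966
Δ⁴: 96 , 96 , 96
The fourth differences are constant (96).
966 + 96 = 1062;  5370 + 1062 = 6432;  21784 + 6432 = 28216;  71993 + 28216 = 100209
1062 + 96 = 1158;  6432 + 1158 = 7590;  28216 + 7590 = 35806;  100209 + 35806 = 136015
1158 + 96 = 1254;  7590 + 1254 = 8844;  35806 + 8844 = 44650;  136015 + 44650 = 180665
1254 + 96 = 1350;  8844 + 1350 = 10194;  44650 + 10194 = 54844;  180665 + 54844 = 235509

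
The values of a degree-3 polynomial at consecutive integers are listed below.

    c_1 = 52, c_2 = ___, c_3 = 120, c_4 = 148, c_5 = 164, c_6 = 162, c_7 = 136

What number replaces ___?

Using the last 5 terms:
Δ: 28  16  -2  -26
Δ²: -12  -18  -24
Δ³: -6  -6
Constant third difference = -6.
Extend backward: -12 + 6 = -6;  28 + 6 = 34;  120 − 34 = 86

86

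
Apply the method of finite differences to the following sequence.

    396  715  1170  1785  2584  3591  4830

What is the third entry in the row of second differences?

D1: 319, 455, 615, 799, 1007, 1239
D2: 136, 160, 184, 208, 232
D3: 24, 24, 24, 24

184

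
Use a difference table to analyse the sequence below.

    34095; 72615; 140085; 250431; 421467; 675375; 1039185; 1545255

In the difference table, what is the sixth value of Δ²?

142260

D1: 38520, 67470, 110346, 171036, 253908, 363810, 506070
D2: 28950, 42876, 60690, 82872, 109902, 142260
D3: 13926, 17814, 22182, 27030, 32358
D4: 3888, 4368, 4848, 5328
D5: 480, 480, 480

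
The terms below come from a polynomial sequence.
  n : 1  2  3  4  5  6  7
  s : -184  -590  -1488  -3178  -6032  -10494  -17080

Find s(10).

Δ: -406 , -898 , -1690 , -2854 , -4462 , -6586
Δ²: -492 , -792 , -1164 , -1608 , -2124
Δ³: -300 , -372 , -444 , -516
Δ⁴: -72 , -72 , -72
Fourth differences constant at -72.
-516 − 72 = -588;  -2124 − 588 = -2712;  -6586 − 2712 = -9298;  -17080 − 9298 = -26378
-588 − 72 = -660;  -2712 − 660 = -3372;  -9298 − 3372 = -12670;  -26378 − 12670 = -39048
-660 − 72 = -732;  -3372 − 732 = -4104;  -12670 − 4104 = -16774;  -39048 − 16774 = -55822

-55822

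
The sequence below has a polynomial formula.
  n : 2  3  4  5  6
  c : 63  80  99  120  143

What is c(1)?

D1: 17, 19, 21, 23
D2: 2, 2, 2
The second differences are constant at 2.
Work back: 17 − 2 = 15;  63 − 15 = 48

48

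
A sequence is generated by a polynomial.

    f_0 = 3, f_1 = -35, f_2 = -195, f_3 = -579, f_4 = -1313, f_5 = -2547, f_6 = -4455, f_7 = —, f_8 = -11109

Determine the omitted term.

Using the first 7 terms:
Δ: -38  -160  -384  -734  -1234  -1908
Δ²: -122  -224  -350  -500  -674
Δ³: -102  -126  -150  -174
Δ⁴: -24  -24  -24
Constant fourth difference = -24.
Extend forward: -174 − 24 = -198;  -674 − 198 = -872;  -1908 − 872 = -2780;  -4455 − 2780 = -7235

-7235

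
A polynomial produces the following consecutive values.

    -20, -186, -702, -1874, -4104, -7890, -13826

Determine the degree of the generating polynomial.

First differences: -166, -516, -1172, -2230, -3786, -5936
Second differences: -350, -656, -1058, -1556, -2150
Third differences: -306, -402, -498, -594
Fourth differences: -96, -96, -96
The fourth differences are constant, so the polynomial has degree 4.

4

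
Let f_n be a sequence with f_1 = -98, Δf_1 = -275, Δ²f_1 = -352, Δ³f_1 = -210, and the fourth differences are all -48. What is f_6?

-7333

Build the table forward from the leading diagonal:
Fourth differences: -48, -48, -48, -48, -48, -48
Third differences: -210, -258, -306, -354, -402, -450
Second differences: -352, -562, -820, -1126, -1480, -1882
First differences: -275, -627, -1189, -2009, -3135, -4615
f: -98, -373, -1000, -2189, -4198, -7333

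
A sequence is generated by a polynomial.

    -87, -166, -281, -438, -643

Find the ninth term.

First differences: -79  -115  -157  -205
Second differences: -36  -42  -48
Third differences: -6  -6
The third differences are constant (-6).
-48 − 6 = -54;  -205 − 54 = -259;  -643 − 259 = -902
-54 − 6 = -60;  -259 − 60 = -319;  -902 − 319 = -1221
-60 − 6 = -66;  -319 − 66 = -385;  -1221 − 385 = -1606
-66 − 6 = -72;  -385 − 72 = -457;  -1606 − 457 = -2063

-2063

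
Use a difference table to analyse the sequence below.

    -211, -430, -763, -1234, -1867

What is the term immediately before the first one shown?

-219, -333, -471, -633
-114, -138, -162
-24, -24
The third differences are constant at -24.
Work back: -114 + 24 = -90;  -219 + 90 = -129;  -211 + 129 = -82

-82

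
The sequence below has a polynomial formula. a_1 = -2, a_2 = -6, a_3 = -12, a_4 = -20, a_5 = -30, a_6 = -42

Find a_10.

-4, -6, -8, -10, -12
-2, -2, -2, -2
Second differences constant at -2.
-12 − 2 = -14;  -42 − 14 = -56
-14 − 2 = -16;  -56 − 16 = -72
-16 − 2 = -18;  -72 − 18 = -90
-18 − 2 = -20;  -90 − 20 = -110

-110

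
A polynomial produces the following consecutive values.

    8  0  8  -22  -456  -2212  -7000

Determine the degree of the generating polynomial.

5

First differences: -8, 8, -30, -434, -1756, -4788
Second differences: 16, -38, -404, -1322, -3032
Third differences: -54, -366, -918, -1710
Fourth differences: -312, -552, -792
Fifth differences: -240, -240
The fifth differences are constant, so the polynomial has degree 5.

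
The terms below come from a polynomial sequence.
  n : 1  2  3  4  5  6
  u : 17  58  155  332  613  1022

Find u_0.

8

Δ: 41  97  177  281  409
Δ²: 56  80  104  128
Δ³: 24  24  24
The third differences are constant at 24.
Work back: 56 − 24 = 32;  41 − 32 = 9;  17 − 9 = 8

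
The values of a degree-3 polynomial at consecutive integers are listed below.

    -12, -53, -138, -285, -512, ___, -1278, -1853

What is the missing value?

Using the first 5 terms:
First differences: -41, -85, -147, -227
Second differences: -44, -62, -80
Third differences: -18, -18
Constant third difference = -18.
Extend forward: -80 − 18 = -98;  -227 − 98 = -325;  -512 − 325 = -837

-837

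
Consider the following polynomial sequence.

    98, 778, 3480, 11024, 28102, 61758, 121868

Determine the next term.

680, 2702, 7544, 17078, 33656, 60110
2022, 4842, 9534, 16578, 26454
2820, 4692, 7044, 9876
1872, 2352, 2832
480, 480
Fifth differences constant at 480.
2832 + 480 = 3312;  9876 + 3312 = 13188;  26454 + 13188 = 39642;  60110 + 39642 = 99752;  121868 + 99752 = 221620

221620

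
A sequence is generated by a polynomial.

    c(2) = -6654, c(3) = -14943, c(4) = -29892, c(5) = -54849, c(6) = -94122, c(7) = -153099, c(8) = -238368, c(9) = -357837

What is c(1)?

-2517

First differences: -8289  -14949  -24957  -39273  -58977  -85269  -119469
Second differences: -6660  -10008  -14316  -19704  -26292  -34200
Third differences: -3348  -4308  -5388  -6588  -7908
Fourth differences: -960  -1080  -1200  -1320
Fifth differences: -120  -120  -120
The fifth differences are constant at -120.
Work back: -960 + 120 = -840;  -3348 + 840 = -2508;  -6660 + 2508 = -4152;  -8289 + 4152 = -4137;  -6654 + 4137 = -2517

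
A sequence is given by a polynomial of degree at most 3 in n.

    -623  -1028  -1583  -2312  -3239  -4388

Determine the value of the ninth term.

Δ: -405, -555, -729, -927, -1149
Δ²: -150, -174, -198, -222
Δ³: -24, -24, -24
The third differences are constant (-24).
-222 − 24 = -246;  -1149 − 246 = -1395;  -4388 − 1395 = -5783
-246 − 24 = -270;  -1395 − 270 = -1665;  -5783 − 1665 = -7448
-270 − 24 = -294;  -1665 − 294 = -1959;  -7448 − 1959 = -9407

-9407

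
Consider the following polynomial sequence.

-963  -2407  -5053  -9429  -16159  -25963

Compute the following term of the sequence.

Δ: -1444, -2646, -4376, -6730, -9804
Δ²: -1202, -1730, -2354, -3074
Δ³: -528, -624, -720
Δ⁴: -96, -96
Constant fourth difference = -96, so extend:
-720 − 96 = -816;  -3074 − 816 = -3890;  -9804 − 3890 = -13694;  -25963 − 13694 = -39657

-39657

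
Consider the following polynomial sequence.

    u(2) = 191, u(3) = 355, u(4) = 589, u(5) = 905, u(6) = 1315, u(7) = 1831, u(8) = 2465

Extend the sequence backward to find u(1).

85

Δ: 164, 234, 316, 410, 516, 634
Δ²: 70, 82, 94, 106, 118
Δ³: 12, 12, 12, 12
The third differences are constant at 12.
Work back: 70 − 12 = 58;  164 − 58 = 106;  191 − 106 = 85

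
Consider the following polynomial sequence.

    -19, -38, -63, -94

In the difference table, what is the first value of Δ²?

-6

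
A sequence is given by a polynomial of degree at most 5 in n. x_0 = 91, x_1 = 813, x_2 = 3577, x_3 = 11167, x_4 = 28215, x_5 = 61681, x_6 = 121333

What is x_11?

Δ: 722, 2764, 7590, 17048, 33466, 59652
Δ²: 2042, 4826, 9458, 16418, 26186
Δ³: 2784, 4632, 6960, 9768
Δ⁴: 1848, 2328, 2808
Δ⁵: 480, 480
Constant fifth difference = 480, so extend:
2808 + 480 = 3288;  9768 + 3288 = 13056;  26186 + 13056 = 39242;  59652 + 39242 = 98894;  121333 + 98894 = 220227
3288 + 480 = 3768;  13056 + 3768 = 16824;  39242 + 16824 = 56066;  98894 + 56066 = 154960;  220227 + 154960 = 375187
3768 + 480 = 4248;  16824 + 4248 = 21072;  56066 + 21072 = 77138;  154960 + 77138 = 232098;  375187 + 232098 = 607285
4248 + 480 = 4728;  21072 + 4728 = 25800;  77138 + 25800 = 102938;  232098 + 102938 = 335036;  607285 + 335036 = 942321
4728 + 480 = 5208;  25800 + 5208 = 31008;  102938 + 31008 = 133946;  335036 + 133946 = 468982;  942321 + 468982 = 1411303

1411303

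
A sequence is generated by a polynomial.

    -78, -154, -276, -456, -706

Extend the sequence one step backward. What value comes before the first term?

-36

Δ: -76  -122  -180  -250
Δ²: -46  -58  -70
Δ³: -12  -12
The third differences are constant at -12.
Work back: -46 + 12 = -34;  -76 + 34 = -42;  -78 + 42 = -36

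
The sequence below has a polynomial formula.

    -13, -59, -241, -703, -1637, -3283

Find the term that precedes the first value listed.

-7

D1: -46, -182, -462, -934, -1646
D2: -136, -280, -472, -712
D3: -144, -192, -240
D4: -48, -48
The fourth differences are constant at -48.
Work back: -144 + 48 = -96;  -136 + 96 = -40;  -46 + 40 = -6;  -13 + 6 = -7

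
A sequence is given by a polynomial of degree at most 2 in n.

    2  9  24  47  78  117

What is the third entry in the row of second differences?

D1: 7, 15, 23, 31, 39
D2: 8, 8, 8, 8

8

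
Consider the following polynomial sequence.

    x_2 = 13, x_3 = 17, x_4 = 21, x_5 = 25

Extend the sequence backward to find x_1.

9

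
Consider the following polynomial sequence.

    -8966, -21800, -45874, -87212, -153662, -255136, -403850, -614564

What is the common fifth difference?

-240

First differences: -12834, -24074, -41338, -66450, -101474, -148714, -210714
Second differences: -11240, -17264, -25112, -35024, -47240, -62000
Third differences: -6024, -7848, -9912, -12216, -14760
Fourth differences: -1824, -2064, -2304, -2544
Fifth differences: -240, -240, -240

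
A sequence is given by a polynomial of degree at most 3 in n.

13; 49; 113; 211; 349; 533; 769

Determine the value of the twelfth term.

D1: 36, 64, 98, 138, 184, 236
D2: 28, 34, 40, 46, 52
D3: 6, 6, 6, 6
The third differences are constant (6).
52 + 6 = 58;  236 + 58 = 294;  769 + 294 = 1063
58 + 6 = 64;  294 + 64 = 358;  1063 + 358 = 1421
64 + 6 = 70;  358 + 70 = 428;  1421 + 428 = 1849
70 + 6 = 76;  428 + 76 = 504;  1849 + 504 = 2353
76 + 6 = 82;  504 + 82 = 586;  2353 + 586 = 2939

2939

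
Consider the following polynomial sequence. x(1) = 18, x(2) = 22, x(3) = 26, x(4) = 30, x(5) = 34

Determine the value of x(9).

50

4  4  4  4
Constant first difference = 4, so extend:
34 + 4 = 38
38 + 4 = 42
42 + 4 = 46
46 + 4 = 50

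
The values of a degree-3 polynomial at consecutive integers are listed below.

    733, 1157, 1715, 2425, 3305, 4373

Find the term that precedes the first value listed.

425

First differences: 424, 558, 710, 880, 1068
Second differences: 134, 152, 170, 188
Third differences: 18, 18, 18
The third differences are constant at 18.
Work back: 134 − 18 = 116;  424 − 116 = 308;  733 − 308 = 425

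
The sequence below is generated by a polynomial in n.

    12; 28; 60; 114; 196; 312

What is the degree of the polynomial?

3

First differences: 16, 32, 54, 82, 116
Second differences: 16, 22, 28, 34
Third differences: 6, 6, 6
The third differences are constant, so the polynomial has degree 3.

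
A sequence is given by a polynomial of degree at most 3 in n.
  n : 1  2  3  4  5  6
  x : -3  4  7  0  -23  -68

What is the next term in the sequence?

7, 3, -7, -23, -45
-4, -10, -16, -22
-6, -6, -6
Constant third difference = -6, so extend:
-22 − 6 = -28;  -45 − 28 = -73;  -68 − 73 = -141

-141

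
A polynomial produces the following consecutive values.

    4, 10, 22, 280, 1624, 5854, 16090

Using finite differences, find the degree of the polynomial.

5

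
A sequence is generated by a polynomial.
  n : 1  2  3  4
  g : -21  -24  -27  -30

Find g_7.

D1: -3 , -3 , -3
Constant first difference = -3, so extend:
-30 − 3 = -33
-33 − 3 = -36
-36 − 3 = -39

-39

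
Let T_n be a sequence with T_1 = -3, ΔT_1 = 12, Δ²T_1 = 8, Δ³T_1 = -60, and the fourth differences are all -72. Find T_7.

Build the table forward from the leading diagonal:
D4: -72, -72, -72, -72, -72, -72, -72
D3: -60, -132, -204, -276, -348, -420, -492
D2: 8, -52, -184, -388, -664, -1012, -1432
D1: 12, 20, -32, -216, -604, -1268, -2280
T: -3, 9, 29, -3, -219, -823, -2091

-2091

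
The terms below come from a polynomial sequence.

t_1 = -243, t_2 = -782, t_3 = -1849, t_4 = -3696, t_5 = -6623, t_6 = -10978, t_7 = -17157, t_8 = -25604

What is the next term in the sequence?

-36811

-539, -1067, -1847, -2927, -4355, -6179, -8447
-528, -780, -1080, -1428, -1824, -2268
-252, -300, -348, -396, -444
-48, -48, -48, -48
The fourth differences are constant (-48).
-444 − 48 = -492;  -2268 − 492 = -2760;  -8447 − 2760 = -11207;  -25604 − 11207 = -36811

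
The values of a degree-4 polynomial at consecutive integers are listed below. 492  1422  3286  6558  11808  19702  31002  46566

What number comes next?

Δ: 930  1864  3272  5250  7894  11300  15564
Δ²: 934  1408  1978  2644  3406  4264
Δ³: 474  570  666  762  858
Δ⁴: 96  96  96  96
The fourth differences are constant (96).
858 + 96 = 954;  4264 + 954 = 5218;  15564 + 5218 = 20782;  46566 + 20782 = 67348

67348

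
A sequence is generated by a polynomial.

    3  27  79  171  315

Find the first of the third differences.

12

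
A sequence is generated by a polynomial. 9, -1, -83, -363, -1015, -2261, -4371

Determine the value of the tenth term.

-19305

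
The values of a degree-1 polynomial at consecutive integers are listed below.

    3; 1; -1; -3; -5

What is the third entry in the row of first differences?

-2

Δ: -2, -2, -2, -2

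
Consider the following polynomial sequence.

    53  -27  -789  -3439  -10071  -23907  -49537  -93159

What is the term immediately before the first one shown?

-80  -762  -2650  -6632  -13836  -25630  -43622
-682  -1888  -3982  -7204  -11794  -17992
-1206  -2094  -3222  -4590  -6198
-888  -1128  -1368  -1608
-240  -240  -240
The fifth differences are constant at -240.
Work back: -888 + 240 = -648;  -1206 + 648 = -558;  -682 + 558 = -124;  -80 + 124 = 44;  53 − 44 = 9

9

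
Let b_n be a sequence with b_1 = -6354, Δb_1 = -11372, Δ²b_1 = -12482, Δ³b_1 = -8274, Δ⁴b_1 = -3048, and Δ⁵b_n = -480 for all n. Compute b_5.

Build the table forward from the leading diagonal:
D5: -480  -480  -480  -480  -480
D4: -3048  -3528  -4008  -4488  -4968
D3: -8274  -11322  -14850  -18858  -23346
D2: -12482  -20756  -32078  -46928  -65786
D1: -11372  -23854  -44610  -76688  -123616
b: -6354  -17726  -41580  -86190  -162878

-162878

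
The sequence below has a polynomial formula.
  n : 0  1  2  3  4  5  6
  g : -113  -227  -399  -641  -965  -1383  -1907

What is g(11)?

First differences: -114 , -172 , -242 , -324 , -418 , -524
Second differences: -58 , -70 , -82 , -94 , -106
Third differences: -12 , -12 , -12 , -12
Third differences constant at -12.
-106 − 12 = -118;  -524 − 118 = -642;  -1907 − 642 = -2549
-118 − 12 = -130;  -642 − 130 = -772;  -2549 − 772 = -3321
-130 − 12 = -142;  -772 − 142 = -914;  -3321 − 914 = -4235
-142 − 12 = -154;  -914 − 154 = -1068;  -4235 − 1068 = -5303
-154 − 12 = -166;  -1068 − 166 = -1234;  -5303 − 1234 = -6537

-6537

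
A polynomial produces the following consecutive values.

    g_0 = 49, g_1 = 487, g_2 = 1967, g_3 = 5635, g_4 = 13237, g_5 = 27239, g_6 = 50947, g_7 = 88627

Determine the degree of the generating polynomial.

First differences: 438, 1480, 3668, 7602, 14002, 23708, 37680
Second differences: 1042, 2188, 3934, 6400, 9706, 13972
Third differences: 1146, 1746, 2466, 3306, 4266
Fourth differences: 600, 720, 840, 960
Fifth differences: 120, 120, 120
The fifth differences are constant, so the polynomial has degree 5.

5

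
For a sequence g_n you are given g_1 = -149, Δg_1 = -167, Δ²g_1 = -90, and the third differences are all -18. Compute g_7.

-2861

Build the table forward from the leading diagonal:
D3: -18  -18  -18  -18  -18  -18  -18
D2: -90  -108  -126  -144  -162  -180  -198
D1: -167  -257  -365  -491  -635  -797  -977
g: -149  -316  -573  -938  -1429  -2064  -2861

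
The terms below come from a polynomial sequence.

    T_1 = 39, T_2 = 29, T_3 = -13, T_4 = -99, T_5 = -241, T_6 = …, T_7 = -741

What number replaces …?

Using the first 5 terms:
D1: -10, -42, -86, -142
D2: -32, -44, -56
D3: -12, -12
Constant third difference = -12.
Extend forward: -56 − 12 = -68;  -142 − 68 = -210;  -241 − 210 = -451

-451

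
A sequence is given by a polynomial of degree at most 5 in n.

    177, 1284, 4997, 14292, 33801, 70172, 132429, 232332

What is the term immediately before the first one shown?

-4

First differences: 1107, 3713, 9295, 19509, 36371, 62257, 99903
Second differences: 2606, 5582, 10214, 16862, 25886, 37646
Third differences: 2976, 4632, 6648, 9024, 11760
Fourth differences: 1656, 2016, 2376, 2736
Fifth differences: 360, 360, 360
The fifth differences are constant at 360.
Work back: 1656 − 360 = 1296;  2976 − 1296 = 1680;  2606 − 1680 = 926;  1107 − 926 = 181;  177 − 181 = -4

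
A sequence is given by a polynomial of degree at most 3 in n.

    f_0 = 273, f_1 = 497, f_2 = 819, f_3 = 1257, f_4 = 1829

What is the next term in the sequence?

2553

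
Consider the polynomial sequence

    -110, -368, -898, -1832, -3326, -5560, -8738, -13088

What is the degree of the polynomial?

4

D1: -258, -530, -934, -1494, -2234, -3178, -4350
D2: -272, -404, -560, -740, -944, -1172
D3: -132, -156, -180, -204, -228
D4: -24, -24, -24, -24
The fourth differences are constant, so the polynomial has degree 4.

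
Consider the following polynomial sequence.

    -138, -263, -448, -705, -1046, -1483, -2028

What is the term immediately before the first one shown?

First differences: -125, -185, -257, -341, -437, -545
Second differences: -60, -72, -84, -96, -108
Third differences: -12, -12, -12, -12
The third differences are constant at -12.
Work back: -60 + 12 = -48;  -125 + 48 = -77;  -138 + 77 = -61

-61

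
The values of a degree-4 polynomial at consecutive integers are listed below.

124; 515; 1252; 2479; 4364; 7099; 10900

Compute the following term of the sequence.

16007

Δ: 391  737  1227  1885  2735  3801
Δ²: 346  490  658  850  1066
Δ³: 144  168  192  216
Δ⁴: 24  24  24
The fourth differences are constant (24).
216 + 24 = 240;  1066 + 240 = 1306;  3801 + 1306 = 5107;  10900 + 5107 = 16007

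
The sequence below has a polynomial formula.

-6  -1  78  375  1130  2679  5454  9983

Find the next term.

Δ: 5, 79, 297, 755, 1549, 2775, 4529
Δ²: 74, 218, 458, 794, 1226, 1754
Δ³: 144, 240, 336, 432, 528
Δ⁴: 96, 96, 96, 96
The fourth differences are constant (96).
528 + 96 = 624;  1754 + 624 = 2378;  4529 + 2378 = 6907;  9983 + 6907 = 16890

16890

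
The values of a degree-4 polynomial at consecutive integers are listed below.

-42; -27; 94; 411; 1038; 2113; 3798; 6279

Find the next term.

First differences: 15  121  317  627  1075  1685  2481
Second differences: 106  196  310  448  610  796
Third differences: 90  114  138  162  186
Fourth differences: 24  24  24  24
Constant fourth difference = 24, so extend:
186 + 24 = 210;  796 + 210 = 1006;  2481 + 1006 = 3487;  6279 + 3487 = 9766

9766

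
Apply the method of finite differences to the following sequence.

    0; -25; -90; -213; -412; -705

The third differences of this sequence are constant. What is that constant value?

-18

D1: -25, -65, -123, -199, -293
D2: -40, -58, -76, -94
D3: -18, -18, -18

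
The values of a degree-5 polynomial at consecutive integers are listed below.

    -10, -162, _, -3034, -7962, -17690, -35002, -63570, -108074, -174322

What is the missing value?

-890

Using the last 7 terms:
Δ: -4928, -9728, -17312, -28568, -44504, -66248
Δ²: -4800, -7584, -11256, -15936, -21744
Δ³: -2784, -3672, -4680, -5808
Δ⁴: -888, -1008, -1128
Δ⁵: -120, -120
Constant fifth difference = -120.
Extend backward: -888 + 120 = -768;  -2784 + 768 = -2016;  -4800 + 2016 = -2784;  -4928 + 2784 = -2144;  -3034 + 2144 = -890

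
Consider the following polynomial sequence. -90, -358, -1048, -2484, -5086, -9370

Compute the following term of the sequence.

-15948

First differences: -268, -690, -1436, -2602, -4284
Second differences: -422, -746, -1166, -1682
Third differences: -324, -420, -516
Fourth differences: -96, -96
The fourth differences are constant (-96).
-516 − 96 = -612;  -1682 − 612 = -2294;  -4284 − 2294 = -6578;  -9370 − 6578 = -15948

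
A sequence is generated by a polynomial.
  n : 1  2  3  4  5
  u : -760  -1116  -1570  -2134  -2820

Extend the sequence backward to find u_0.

-490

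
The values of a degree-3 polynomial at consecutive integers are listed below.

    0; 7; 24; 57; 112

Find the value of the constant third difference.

6

First differences: 7, 17, 33, 55
Second differences: 10, 16, 22
Third differences: 6, 6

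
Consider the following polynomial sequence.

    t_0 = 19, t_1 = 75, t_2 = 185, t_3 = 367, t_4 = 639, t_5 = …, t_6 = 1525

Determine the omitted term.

1019

Using the first 5 terms:
56, 110, 182, 272
54, 72, 90
18, 18
Constant third difference = 18.
Extend forward: 90 + 18 = 108;  272 + 108 = 380;  639 + 380 = 1019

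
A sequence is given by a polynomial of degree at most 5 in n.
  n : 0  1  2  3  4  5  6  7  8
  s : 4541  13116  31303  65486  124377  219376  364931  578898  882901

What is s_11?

2615446

8575, 18187, 34183, 58891, 94999, 145555, 213967, 304003
9612, 15996, 24708, 36108, 50556, 68412, 90036
6384, 8712, 11400, 14448, 17856, 21624
2328, 2688, 3048, 3408, 3768
360, 360, 360, 360
Constant fifth difference = 360, so extend:
3768 + 360 = 4128;  21624 + 4128 = 25752;  90036 + 25752 = 115788;  304003 + 115788 = 419791;  882901 + 419791 = 1302692
4128 + 360 = 4488;  25752 + 4488 = 30240;  115788 + 30240 = 146028;  419791 + 146028 = 565819;  1302692 + 565819 = 1868511
4488 + 360 = 4848;  30240 + 4848 = 35088;  146028 + 35088 = 181116;  565819 + 181116 = 746935;  1868511 + 746935 = 2615446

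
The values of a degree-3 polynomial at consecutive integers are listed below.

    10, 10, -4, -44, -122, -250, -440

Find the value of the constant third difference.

First differences: 0, -14, -40, -78, -128, -190
Second differences: -14, -26, -38, -50, -62
Third differences: -12, -12, -12, -12

-12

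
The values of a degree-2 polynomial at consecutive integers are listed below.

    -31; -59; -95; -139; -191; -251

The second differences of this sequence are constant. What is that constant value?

Δ: -28, -36, -44, -52, -60
Δ²: -8, -8, -8, -8

-8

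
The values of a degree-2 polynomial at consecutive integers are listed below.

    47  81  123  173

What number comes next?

231

First differences: 34, 42, 50
Second differences: 8, 8
Constant second difference = 8, so extend:
50 + 8 = 58;  173 + 58 = 231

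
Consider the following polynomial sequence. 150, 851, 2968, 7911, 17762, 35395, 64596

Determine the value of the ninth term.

701, 2117, 4943, 9851, 17633, 29201
1416, 2826, 4908, 7782, 11568
1410, 2082, 2874, 3786
672, 792, 912
120, 120
The fifth differences are constant (120).
912 + 120 = 1032;  3786 + 1032 = 4818;  11568 + 4818 = 16386;  29201 + 16386 = 45587;  64596 + 45587 = 110183
1032 + 120 = 1152;  4818 + 1152 = 5970;  16386 + 5970 = 22356;  45587 + 22356 = 67943;  110183 + 67943 = 178126

178126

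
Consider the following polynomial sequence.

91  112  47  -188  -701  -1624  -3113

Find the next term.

-5348

D1: 21, -65, -235, -513, -923, -1489
D2: -86, -170, -278, -410, -566
D3: -84, -108, -132, -156
D4: -24, -24, -24
The fourth differences are constant (-24).
-156 − 24 = -180;  -566 − 180 = -746;  -1489 − 746 = -2235;  -3113 − 2235 = -5348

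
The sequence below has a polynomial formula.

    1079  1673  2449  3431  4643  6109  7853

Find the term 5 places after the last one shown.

D1: 594  776  982  1212  1466  1744
D2: 182  206  230  254  278
D3: 24  24  24  24
Third differences constant at 24.
278 + 24 = 302;  1744 + 302 = 2046;  7853 + 2046 = 9899
302 + 24 = 326;  2046 + 326 = 2372;  9899 + 2372 = 12271
326 + 24 = 350;  2372 + 350 = 2722;  12271 + 2722 = 14993
350 + 24 = 374;  2722 + 374 = 3096;  14993 + 3096 = 18089
374 + 24 = 398;  3096 + 398 = 3494;  18089 + 3494 = 21583

21583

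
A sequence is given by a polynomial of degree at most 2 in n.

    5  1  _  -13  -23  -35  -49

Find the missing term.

-5

Using the last 4 terms:
-10  -12  -14
-2  -2
Constant second difference = -2.
Extend backward: -10 + 2 = -8;  -13 + 8 = -5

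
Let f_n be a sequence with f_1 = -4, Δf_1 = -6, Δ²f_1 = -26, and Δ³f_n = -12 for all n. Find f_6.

Build the table forward from the leading diagonal:
Δ³: -12, -12, -12, -12, -12, -12
Δ²: -26, -38, -50, -62, -74, -86
Δ: -6, -32, -70, -120, -182, -256
f: -4, -10, -42, -112, -232, -414

-414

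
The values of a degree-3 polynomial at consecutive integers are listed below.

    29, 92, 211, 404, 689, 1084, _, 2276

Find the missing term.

Using the first 6 terms:
Δ: 63, 119, 193, 285, 395
Δ²: 56, 74, 92, 110
Δ³: 18, 18, 18
Constant third difference = 18.
Extend forward: 110 + 18 = 128;  395 + 128 = 523;  1084 + 523 = 1607

1607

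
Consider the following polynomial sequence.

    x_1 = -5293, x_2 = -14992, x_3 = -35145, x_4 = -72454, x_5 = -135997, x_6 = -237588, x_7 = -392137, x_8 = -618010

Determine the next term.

-9699, -20153, -37309, -63543, -101591, -154549, -225873
-10454, -17156, -26234, -38048, -52958, -71324
-6702, -9078, -11814, -14910, -18366
-2376, -2736, -3096, -3456
-360, -360, -360
Fifth differences constant at -360.
-3456 − 360 = -3816;  -18366 − 3816 = -22182;  -71324 − 22182 = -93506;  -225873 − 93506 = -319379;  -618010 − 319379 = -937389

-937389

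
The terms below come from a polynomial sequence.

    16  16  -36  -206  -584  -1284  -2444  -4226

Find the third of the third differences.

-114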